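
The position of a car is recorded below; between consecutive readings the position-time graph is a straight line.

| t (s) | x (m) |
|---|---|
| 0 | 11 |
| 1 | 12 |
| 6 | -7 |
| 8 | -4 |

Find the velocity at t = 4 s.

-3.8 m/s

Velocity is the slope of the x-t graph on 1–6 s: (-7 − 12)/(6 − 1) = -3.8 m/s.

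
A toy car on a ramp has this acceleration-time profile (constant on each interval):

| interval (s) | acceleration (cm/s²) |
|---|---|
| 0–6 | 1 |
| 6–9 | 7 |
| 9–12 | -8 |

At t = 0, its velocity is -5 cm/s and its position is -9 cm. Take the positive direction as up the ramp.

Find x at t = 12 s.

43.5 cm

On each constant-a segment, Δv = aΔt and Δx = v₀Δt + ½aΔt²; chain segment to segment.
0–6 s: v starts -5 cm/s; Δx = -5·6 + ½·1·6² = -12 cm; v ends 1 cm/s.
6–9 s: v starts 1 cm/s; Δx = 1·3 + ½·7·3² = 34.5 cm; v ends 22 cm/s.
9–12 s: v starts 22 cm/s; Δx = 22·3 + ½·-8·3² = 30 cm; v ends -2 cm/s.
x(12) = -9 + Σ Δx = 43.5 cm.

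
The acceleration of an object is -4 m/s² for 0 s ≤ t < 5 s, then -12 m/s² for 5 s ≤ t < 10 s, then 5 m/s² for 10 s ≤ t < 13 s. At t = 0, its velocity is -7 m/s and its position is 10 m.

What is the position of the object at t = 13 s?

-598.5 m

On each constant-a segment, Δv = aΔt and Δx = v₀Δt + ½aΔt²; chain segment to segment.
0–5 s: v starts -7 m/s; Δx = -7·5 + ½·-4·5² = -85 m; v ends -27 m/s.
5–10 s: v starts -27 m/s; Δx = -27·5 + ½·-12·5² = -285 m; v ends -87 m/s.
10–13 s: v starts -87 m/s; Δx = -87·3 + ½·5·3² = -238.5 m; v ends -72 m/s.
x(13) = 10 + Σ Δx = -598.5 m.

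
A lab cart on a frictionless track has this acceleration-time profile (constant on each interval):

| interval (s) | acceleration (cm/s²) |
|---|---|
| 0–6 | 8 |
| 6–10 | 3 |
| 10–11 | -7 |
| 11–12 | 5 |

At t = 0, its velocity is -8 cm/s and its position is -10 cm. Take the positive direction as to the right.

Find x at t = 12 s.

On each constant-a segment, Δv = aΔt and Δx = v₀Δt + ½aΔt²; chain segment to segment.
0–6 s: v starts -8 cm/s; Δx = -8·6 + ½·8·6² = 96 cm; v ends 40 cm/s.
6–10 s: v starts 40 cm/s; Δx = 40·4 + ½·3·4² = 184 cm; v ends 52 cm/s.
10–11 s: v starts 52 cm/s; Δx = 52·1 + ½·-7·1² = 48.5 cm; v ends 45 cm/s.
11–12 s: v starts 45 cm/s; Δx = 45·1 + ½·5·1² = 47.5 cm; v ends 50 cm/s.
x(12) = -10 + Σ Δx = 366 cm.

366 cm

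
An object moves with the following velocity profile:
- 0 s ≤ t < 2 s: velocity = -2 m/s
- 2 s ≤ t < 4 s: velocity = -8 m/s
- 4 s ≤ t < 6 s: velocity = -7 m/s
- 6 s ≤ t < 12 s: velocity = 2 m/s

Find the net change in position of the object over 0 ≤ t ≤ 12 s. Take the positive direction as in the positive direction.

Net displacement equals the area under the velocity-time graph (areas below the axis count negative).
0–2 s: -2 × 2 = -4 m
2–4 s: -8 × 2 = -16 m
4–6 s: -7 × 2 = -14 m
6–12 s: 2 × 6 = 12 m
Net displacement = -22 m

-22 m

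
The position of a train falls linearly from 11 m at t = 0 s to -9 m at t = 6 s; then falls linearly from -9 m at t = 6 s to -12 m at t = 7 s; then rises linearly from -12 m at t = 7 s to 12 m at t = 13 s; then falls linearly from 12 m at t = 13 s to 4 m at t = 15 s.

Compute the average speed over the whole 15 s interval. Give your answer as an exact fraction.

Average speed = (total path length)/(elapsed time); on a piecewise-linear x-t graph the path length is Σ|Δx|.
0–6 s: |Δx| = |-9 − 11| = 20 m
6–7 s: |Δx| = |-12 − -9| = 3 m
7–13 s: |Δx| = |12 − -12| = 24 m
13–15 s: |Δx| = |4 − 12| = 8 m
Total path = 55 m; average speed = 55/15 = 11/3 m/s.

11/3 m/s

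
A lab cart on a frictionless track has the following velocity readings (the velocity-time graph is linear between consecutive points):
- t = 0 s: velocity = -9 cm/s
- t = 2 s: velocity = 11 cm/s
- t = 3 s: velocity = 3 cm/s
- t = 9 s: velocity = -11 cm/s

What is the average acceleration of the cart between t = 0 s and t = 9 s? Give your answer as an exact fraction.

-2/9 cm/s²

Average acceleration = Δv/Δt = (-11 − -9)/(9 − 0) = -2/9 cm/s².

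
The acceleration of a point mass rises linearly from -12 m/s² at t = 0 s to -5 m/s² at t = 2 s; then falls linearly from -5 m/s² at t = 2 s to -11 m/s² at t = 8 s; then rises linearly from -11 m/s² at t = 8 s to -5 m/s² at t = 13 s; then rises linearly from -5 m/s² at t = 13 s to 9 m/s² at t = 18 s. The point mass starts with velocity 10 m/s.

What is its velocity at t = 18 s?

Δv equals the area under the a-t graph; then v = v₀ + Δv.
0–2 s: ½(-12 + -5)(2) = -17 m/s
2–8 s: ½(-5 + -11)(6) = -48 m/s
8–13 s: ½(-11 + -5)(5) = -40 m/s
13–18 s: ½(-5 + 9)(5) = 10 m/s
Δv = -95 m/s, so v(18) = 10 + (-95) = -85 m/s.

-85 m/s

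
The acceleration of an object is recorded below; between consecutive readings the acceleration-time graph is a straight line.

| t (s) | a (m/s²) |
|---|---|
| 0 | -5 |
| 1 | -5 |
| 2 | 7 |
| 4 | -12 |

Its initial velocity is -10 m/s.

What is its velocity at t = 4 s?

-19 m/s

Δv equals the area under the a-t graph; then v = v₀ + Δv.
0–1 s: -5 × 1 = -5 m/s
1–2 s: ½(-5 + 7)(1) = 1 m/s
2–4 s: ½(7 + -12)(2) = -5 m/s
Δv = -9 m/s, so v(4) = -10 + (-9) = -19 m/s.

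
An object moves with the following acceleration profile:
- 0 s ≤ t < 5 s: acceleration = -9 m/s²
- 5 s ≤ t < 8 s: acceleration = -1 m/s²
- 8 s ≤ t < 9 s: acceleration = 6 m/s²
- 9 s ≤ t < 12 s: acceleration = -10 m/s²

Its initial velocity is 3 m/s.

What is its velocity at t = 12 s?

Δv equals the area under the a-t graph; then v = v₀ + Δv.
0–5 s: -9 × 5 = -45 m/s
5–8 s: -1 × 3 = -3 m/s
8–9 s: 6 × 1 = 6 m/s
9–12 s: -10 × 3 = -30 m/s
Δv = -72 m/s, so v(12) = 3 + (-72) = -69 m/s.

-69 m/s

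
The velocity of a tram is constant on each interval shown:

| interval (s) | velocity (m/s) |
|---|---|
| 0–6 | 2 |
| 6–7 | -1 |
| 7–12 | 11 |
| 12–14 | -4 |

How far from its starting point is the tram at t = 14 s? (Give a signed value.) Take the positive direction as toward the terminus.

58 m

Net displacement equals the area under the velocity-time graph (areas below the axis count negative).
0–6 s: 2 × 6 = 12 m
6–7 s: -1 × 1 = -1 m
7–12 s: 11 × 5 = 55 m
12–14 s: -4 × 2 = -8 m
Net displacement = 58 m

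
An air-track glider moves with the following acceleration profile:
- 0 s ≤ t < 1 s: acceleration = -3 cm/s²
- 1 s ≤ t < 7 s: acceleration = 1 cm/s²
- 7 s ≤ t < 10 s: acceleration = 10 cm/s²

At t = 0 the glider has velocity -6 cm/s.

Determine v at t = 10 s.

27 cm/s

Δv equals the area under the a-t graph; then v = v₀ + Δv.
0–1 s: -3 × 1 = -3 cm/s
1–7 s: 1 × 6 = 6 cm/s
7–10 s: 10 × 3 = 30 cm/s
Δv = 33 cm/s, so v(10) = -6 + (33) = 27 cm/s.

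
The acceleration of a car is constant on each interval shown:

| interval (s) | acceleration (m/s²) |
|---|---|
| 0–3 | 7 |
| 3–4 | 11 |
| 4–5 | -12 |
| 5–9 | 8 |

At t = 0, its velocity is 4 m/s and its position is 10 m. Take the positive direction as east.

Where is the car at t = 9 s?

274 m

On each constant-a segment, Δv = aΔt and Δx = v₀Δt + ½aΔt²; chain segment to segment.
0–3 s: v starts 4 m/s; Δx = 4·3 + ½·7·3² = 43.5 m; v ends 25 m/s.
3–4 s: v starts 25 m/s; Δx = 25·1 + ½·11·1² = 30.5 m; v ends 36 m/s.
4–5 s: v starts 36 m/s; Δx = 36·1 + ½·-12·1² = 30 m; v ends 24 m/s.
5–9 s: v starts 24 m/s; Δx = 24·4 + ½·8·4² = 160 m; v ends 56 m/s.
x(9) = 10 + Σ Δx = 274 m.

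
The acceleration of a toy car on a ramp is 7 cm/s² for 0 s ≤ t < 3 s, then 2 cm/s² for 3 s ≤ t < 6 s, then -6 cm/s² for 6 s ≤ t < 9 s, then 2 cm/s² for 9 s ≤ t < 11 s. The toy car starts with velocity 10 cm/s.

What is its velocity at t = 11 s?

Δv equals the area under the a-t graph; then v = v₀ + Δv.
0–3 s: 7 × 3 = 21 cm/s
3–6 s: 2 × 3 = 6 cm/s
6–9 s: -6 × 3 = -18 cm/s
9–11 s: 2 × 2 = 4 cm/s
Δv = 13 cm/s, so v(11) = 10 + (13) = 23 cm/s.

23 cm/s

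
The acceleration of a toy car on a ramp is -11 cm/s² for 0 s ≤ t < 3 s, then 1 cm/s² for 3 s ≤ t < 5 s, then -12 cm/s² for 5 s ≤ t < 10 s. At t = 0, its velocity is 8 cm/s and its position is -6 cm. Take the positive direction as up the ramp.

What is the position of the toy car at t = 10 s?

On each constant-a segment, Δv = aΔt and Δx = v₀Δt + ½aΔt²; chain segment to segment.
0–3 s: v starts 8 cm/s; Δx = 8·3 + ½·-11·3² = -25.5 cm; v ends -25 cm/s.
3–5 s: v starts -25 cm/s; Δx = -25·2 + ½·1·2² = -48 cm; v ends -23 cm/s.
5–10 s: v starts -23 cm/s; Δx = -23·5 + ½·-12·5² = -265 cm; v ends -83 cm/s.
x(10) = -6 + Σ Δx = -344.5 cm.

-344.5 cm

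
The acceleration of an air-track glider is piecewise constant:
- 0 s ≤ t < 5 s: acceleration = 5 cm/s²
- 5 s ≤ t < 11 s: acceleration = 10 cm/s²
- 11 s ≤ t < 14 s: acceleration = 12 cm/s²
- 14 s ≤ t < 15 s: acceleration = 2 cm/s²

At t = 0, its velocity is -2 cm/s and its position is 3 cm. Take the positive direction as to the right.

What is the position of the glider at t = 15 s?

On each constant-a segment, Δv = aΔt and Δx = v₀Δt + ½aΔt²; chain segment to segment.
0–5 s: v starts -2 cm/s; Δx = -2·5 + ½·5·5² = 52.5 cm; v ends 23 cm/s.
5–11 s: v starts 23 cm/s; Δx = 23·6 + ½·10·6² = 318 cm; v ends 83 cm/s.
11–14 s: v starts 83 cm/s; Δx = 83·3 + ½·12·3² = 303 cm; v ends 119 cm/s.
14–15 s: v starts 119 cm/s; Δx = 119·1 + ½·2·1² = 120 cm; v ends 121 cm/s.
x(15) = 3 + Σ Δx = 796.5 cm.

796.5 cm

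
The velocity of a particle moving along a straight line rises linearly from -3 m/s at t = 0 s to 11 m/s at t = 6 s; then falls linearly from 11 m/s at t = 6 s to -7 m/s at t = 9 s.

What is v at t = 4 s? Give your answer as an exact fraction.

On 0–6 s the graph is linear from -3 to 11 m/s: v(4) = -3 + (11 − -3)·(4 − 0)/(6 − 0) = 19/3 m/s.

19/3 m/s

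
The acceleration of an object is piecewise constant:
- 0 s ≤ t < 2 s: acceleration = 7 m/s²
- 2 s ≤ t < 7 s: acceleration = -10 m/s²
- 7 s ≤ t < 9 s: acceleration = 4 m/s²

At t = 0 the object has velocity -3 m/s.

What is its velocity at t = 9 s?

-31 m/s

Δv equals the area under the a-t graph; then v = v₀ + Δv.
0–2 s: 7 × 2 = 14 m/s
2–7 s: -10 × 5 = -50 m/s
7–9 s: 4 × 2 = 8 m/s
Δv = -28 m/s, so v(9) = -3 + (-28) = -31 m/s.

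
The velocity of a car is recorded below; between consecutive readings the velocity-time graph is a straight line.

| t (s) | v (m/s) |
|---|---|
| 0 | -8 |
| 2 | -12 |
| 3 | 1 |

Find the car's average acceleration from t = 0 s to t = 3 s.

3 m/s²

Average acceleration = Δv/Δt = (1 − -8)/(3 − 0) = 3 m/s².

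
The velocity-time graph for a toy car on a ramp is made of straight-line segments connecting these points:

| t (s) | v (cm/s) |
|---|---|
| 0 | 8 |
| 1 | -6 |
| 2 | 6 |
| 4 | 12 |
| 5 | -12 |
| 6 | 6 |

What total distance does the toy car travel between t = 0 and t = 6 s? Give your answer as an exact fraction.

Distance (not displacement) is the total path length: add the absolute areas under v-t.
0–1 s: v = 0 at t = 4/7 s; triangle areas 16/7 + 9/7 = 25/7 cm
1–2 s: v = 0 at t = 1.5 s; triangle areas 1.5 + 1.5 = 3 cm
2–4 s: |½(6 + 12)(2)| = 18 cm
4–5 s: v = 0 at t = 4.5 s; triangle areas 3 + 3 = 6 cm
5–6 s: v = 0 at t = 17/3 s; triangle areas 4 + 1 = 5 cm
Total distance = 249/7 cm

249/7 cm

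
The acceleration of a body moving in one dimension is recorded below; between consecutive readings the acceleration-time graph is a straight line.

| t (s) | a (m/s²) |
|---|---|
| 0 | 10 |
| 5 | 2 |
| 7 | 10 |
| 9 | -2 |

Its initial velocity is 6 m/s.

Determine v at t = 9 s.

Δv equals the area under the a-t graph; then v = v₀ + Δv.
0–5 s: ½(10 + 2)(5) = 30 m/s
5–7 s: ½(2 + 10)(2) = 12 m/s
7–9 s: ½(10 + -2)(2) = 8 m/s
Δv = 50 m/s, so v(9) = 6 + (50) = 56 m/s.

56 m/s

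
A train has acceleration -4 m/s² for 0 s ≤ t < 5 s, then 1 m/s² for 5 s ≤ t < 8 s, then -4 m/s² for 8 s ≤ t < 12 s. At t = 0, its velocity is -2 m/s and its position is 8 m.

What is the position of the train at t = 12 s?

-221.5 m

On each constant-a segment, Δv = aΔt and Δx = v₀Δt + ½aΔt²; chain segment to segment.
0–5 s: v starts -2 m/s; Δx = -2·5 + ½·-4·5² = -60 m; v ends -22 m/s.
5–8 s: v starts -22 m/s; Δx = -22·3 + ½·1·3² = -61.5 m; v ends -19 m/s.
8–12 s: v starts -19 m/s; Δx = -19·4 + ½·-4·4² = -108 m; v ends -35 m/s.
x(12) = 8 + Σ Δx = -221.5 m.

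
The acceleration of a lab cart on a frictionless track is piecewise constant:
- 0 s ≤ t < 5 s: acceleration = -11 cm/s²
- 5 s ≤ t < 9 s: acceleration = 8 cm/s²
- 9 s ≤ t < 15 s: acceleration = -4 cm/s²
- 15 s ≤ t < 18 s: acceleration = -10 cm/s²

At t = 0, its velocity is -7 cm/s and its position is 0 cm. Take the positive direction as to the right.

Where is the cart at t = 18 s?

-815.5 cm

On each constant-a segment, Δv = aΔt and Δx = v₀Δt + ½aΔt²; chain segment to segment.
0–5 s: v starts -7 cm/s; Δx = -7·5 + ½·-11·5² = -172.5 cm; v ends -62 cm/s.
5–9 s: v starts -62 cm/s; Δx = -62·4 + ½·8·4² = -184 cm; v ends -30 cm/s.
9–15 s: v starts -30 cm/s; Δx = -30·6 + ½·-4·6² = -252 cm; v ends -54 cm/s.
15–18 s: v starts -54 cm/s; Δx = -54·3 + ½·-10·3² = -207 cm; v ends -84 cm/s.
x(18) = 0 + Σ Δx = -815.5 cm.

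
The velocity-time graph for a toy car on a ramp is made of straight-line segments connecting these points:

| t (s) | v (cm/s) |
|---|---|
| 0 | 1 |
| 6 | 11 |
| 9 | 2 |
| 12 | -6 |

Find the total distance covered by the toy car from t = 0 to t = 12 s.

Total distance travelled is ∫|v| dt — sum the magnitudes of each area piece.
0–6 s: |½(1 + 11)(6)| = 36 cm
6–9 s: |½(11 + 2)(3)| = 19.5 cm
9–12 s: v = 0 at t = 9.75 s; triangle areas 0.75 + 6.75 = 7.5 cm
Total distance = 63 cm

63 cm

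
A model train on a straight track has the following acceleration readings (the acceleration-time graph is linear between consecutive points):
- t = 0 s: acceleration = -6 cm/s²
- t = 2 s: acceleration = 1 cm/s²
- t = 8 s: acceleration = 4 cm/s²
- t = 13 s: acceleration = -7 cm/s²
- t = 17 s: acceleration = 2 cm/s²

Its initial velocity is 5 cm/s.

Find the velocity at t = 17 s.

Δv equals the area under the a-t graph; then v = v₀ + Δv.
0–2 s: ½(-6 + 1)(2) = -5 cm/s
2–8 s: ½(1 + 4)(6) = 15 cm/s
8–13 s: ½(4 + -7)(5) = -7.5 cm/s
13–17 s: ½(-7 + 2)(4) = -10 cm/s
Δv = -7.5 cm/s, so v(17) = 5 + (-7.5) = -2.5 cm/s.

-2.5 cm/s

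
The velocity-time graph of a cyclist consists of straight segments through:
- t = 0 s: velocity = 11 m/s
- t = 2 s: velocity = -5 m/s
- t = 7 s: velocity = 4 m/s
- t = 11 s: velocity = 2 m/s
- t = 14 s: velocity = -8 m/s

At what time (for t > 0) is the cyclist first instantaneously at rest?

v changes sign on 0–2 s (from 11 to -5); the graph is linear there, so v = 0 at t = 0 + (-11)·(2 − 0)/(-5 − 11) = 1.375 s.

t = 1.375 s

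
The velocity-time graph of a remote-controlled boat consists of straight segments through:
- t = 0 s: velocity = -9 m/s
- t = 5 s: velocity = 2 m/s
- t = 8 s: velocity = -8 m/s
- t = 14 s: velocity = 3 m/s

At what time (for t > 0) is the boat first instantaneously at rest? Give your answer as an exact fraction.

v changes sign on 0–5 s (from -9 to 2); the graph is linear there, so v = 0 at t = 0 + (9)·(5 − 0)/(2 − -9) = 45/11 s.

t = 45/11 s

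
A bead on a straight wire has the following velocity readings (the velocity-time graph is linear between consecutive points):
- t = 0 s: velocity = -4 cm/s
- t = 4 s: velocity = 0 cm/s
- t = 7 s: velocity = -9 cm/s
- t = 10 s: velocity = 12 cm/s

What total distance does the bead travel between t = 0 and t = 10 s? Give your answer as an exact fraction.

Distance (not displacement) is the total path length: add the absolute areas under v-t.
0–4 s: |½(-4 + 0)(4)| = 8 cm
4–7 s: |½(0 + -9)(3)| = 13.5 cm
7–10 s: v = 0 at t = 58/7 s; triangle areas 81/14 + 72/7 = 225/14 cm
Total distance = 263/7 cm

263/7 cm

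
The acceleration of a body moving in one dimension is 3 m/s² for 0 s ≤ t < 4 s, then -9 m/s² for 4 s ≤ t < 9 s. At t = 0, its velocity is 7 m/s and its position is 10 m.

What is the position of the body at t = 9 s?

On each constant-a segment, Δv = aΔt and Δx = v₀Δt + ½aΔt²; chain segment to segment.
0–4 s: v starts 7 m/s; Δx = 7·4 + ½·3·4² = 52 m; v ends 19 m/s.
4–9 s: v starts 19 m/s; Δx = 19·5 + ½·-9·5² = -17.5 m; v ends -26 m/s.
x(9) = 10 + Σ Δx = 44.5 m.

44.5 m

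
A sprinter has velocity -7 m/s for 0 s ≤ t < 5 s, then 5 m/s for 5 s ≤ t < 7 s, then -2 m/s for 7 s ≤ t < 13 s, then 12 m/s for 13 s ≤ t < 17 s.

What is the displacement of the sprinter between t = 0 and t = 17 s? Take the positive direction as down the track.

11 m

Net displacement equals the area under the velocity-time graph (areas below the axis count negative).
0–5 s: -7 × 5 = -35 m
5–7 s: 5 × 2 = 10 m
7–13 s: -2 × 6 = -12 m
13–17 s: 12 × 4 = 48 m
Net displacement = 11 m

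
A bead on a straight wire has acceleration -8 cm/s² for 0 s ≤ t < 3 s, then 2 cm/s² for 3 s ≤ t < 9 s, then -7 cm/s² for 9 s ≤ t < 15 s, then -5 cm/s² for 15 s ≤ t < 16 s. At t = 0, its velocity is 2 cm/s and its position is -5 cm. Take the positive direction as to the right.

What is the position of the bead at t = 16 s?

On each constant-a segment, Δv = aΔt and Δx = v₀Δt + ½aΔt²; chain segment to segment.
0–3 s: v starts 2 cm/s; Δx = 2·3 + ½·-8·3² = -30 cm; v ends -22 cm/s.
3–9 s: v starts -22 cm/s; Δx = -22·6 + ½·2·6² = -96 cm; v ends -10 cm/s.
9–15 s: v starts -10 cm/s; Δx = -10·6 + ½·-7·6² = -186 cm; v ends -52 cm/s.
15–16 s: v starts -52 cm/s; Δx = -52·1 + ½·-5·1² = -54.5 cm; v ends -57 cm/s.
x(16) = -5 + Σ Δx = -371.5 cm.

-371.5 cm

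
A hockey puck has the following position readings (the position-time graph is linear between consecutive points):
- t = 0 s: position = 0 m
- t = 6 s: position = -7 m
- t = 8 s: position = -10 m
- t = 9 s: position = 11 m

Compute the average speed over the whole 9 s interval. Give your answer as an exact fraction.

31/9 m/s

Average speed = (total path length)/(elapsed time); on a piecewise-linear x-t graph the path length is Σ|Δx|.
0–6 s: |Δx| = |-7 − 0| = 7 m
6–8 s: |Δx| = |-10 − -7| = 3 m
8–9 s: |Δx| = |11 − -10| = 21 m
Total path = 31 m; average speed = 31/9 = 31/9 m/s.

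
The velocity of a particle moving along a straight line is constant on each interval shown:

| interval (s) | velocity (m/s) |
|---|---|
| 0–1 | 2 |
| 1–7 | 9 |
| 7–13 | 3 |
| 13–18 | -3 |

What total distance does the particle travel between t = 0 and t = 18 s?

Distance (not displacement) is the total path length: add the absolute areas under v-t.
0–1 s: |2| × 1 = 2 m
1–7 s: |9| × 6 = 54 m
7–13 s: |3| × 6 = 18 m
13–18 s: |-3| × 5 = 15 m
Total distance = 89 m

89 m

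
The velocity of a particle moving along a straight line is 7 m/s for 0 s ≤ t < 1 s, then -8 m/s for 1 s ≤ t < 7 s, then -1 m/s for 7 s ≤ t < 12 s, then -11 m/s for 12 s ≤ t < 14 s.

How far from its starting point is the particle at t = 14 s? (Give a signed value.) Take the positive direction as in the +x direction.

Net displacement equals the area under the velocity-time graph (areas below the axis count negative).
0–1 s: 7 × 1 = 7 m
1–7 s: -8 × 6 = -48 m
7–12 s: -1 × 5 = -5 m
12–14 s: -11 × 2 = -22 m
Net displacement = -68 m

-68 m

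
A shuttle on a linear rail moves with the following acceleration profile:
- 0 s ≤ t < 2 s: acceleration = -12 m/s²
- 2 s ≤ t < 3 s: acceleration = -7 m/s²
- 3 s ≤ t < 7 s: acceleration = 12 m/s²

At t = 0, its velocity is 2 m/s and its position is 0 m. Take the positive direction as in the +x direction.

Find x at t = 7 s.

On each constant-a segment, Δv = aΔt and Δx = v₀Δt + ½aΔt²; chain segment to segment.
0–2 s: v starts 2 m/s; Δx = 2·2 + ½·-12·2² = -20 m; v ends -22 m/s.
2–3 s: v starts -22 m/s; Δx = -22·1 + ½·-7·1² = -25.5 m; v ends -29 m/s.
3–7 s: v starts -29 m/s; Δx = -29·4 + ½·12·4² = -20 m; v ends 19 m/s.
x(7) = 0 + Σ Δx = -65.5 m.

-65.5 m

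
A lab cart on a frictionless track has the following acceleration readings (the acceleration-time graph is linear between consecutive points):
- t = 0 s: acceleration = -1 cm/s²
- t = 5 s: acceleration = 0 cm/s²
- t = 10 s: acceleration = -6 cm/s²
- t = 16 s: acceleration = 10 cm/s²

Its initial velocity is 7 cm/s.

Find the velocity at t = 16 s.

Δv equals the area under the a-t graph; then v = v₀ + Δv.
0–5 s: ½(-1 + 0)(5) = -2.5 cm/s
5–10 s: ½(0 + -6)(5) = -15 cm/s
10–16 s: ½(-6 + 10)(6) = 12 cm/s
Δv = -5.5 cm/s, so v(16) = 7 + (-5.5) = 1.5 cm/s.

1.5 cm/s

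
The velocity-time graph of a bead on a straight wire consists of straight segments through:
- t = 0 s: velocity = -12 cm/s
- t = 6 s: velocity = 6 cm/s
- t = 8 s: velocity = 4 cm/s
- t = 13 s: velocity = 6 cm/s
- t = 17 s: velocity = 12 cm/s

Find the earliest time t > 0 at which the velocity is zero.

v changes sign on 0–6 s (from -12 to 6); the graph is linear there, so v = 0 at t = 0 + (12)·(6 − 0)/(6 − -12) = 4 s.

t = 4 s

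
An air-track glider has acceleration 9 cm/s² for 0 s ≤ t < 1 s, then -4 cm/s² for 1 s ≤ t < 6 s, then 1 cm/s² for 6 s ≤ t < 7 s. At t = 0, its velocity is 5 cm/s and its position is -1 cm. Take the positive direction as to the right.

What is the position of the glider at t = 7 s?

On each constant-a segment, Δv = aΔt and Δx = v₀Δt + ½aΔt²; chain segment to segment.
0–1 s: v starts 5 cm/s; Δx = 5·1 + ½·9·1² = 9.5 cm; v ends 14 cm/s.
1–6 s: v starts 14 cm/s; Δx = 14·5 + ½·-4·5² = 20 cm; v ends -6 cm/s.
6–7 s: v starts -6 cm/s; Δx = -6·1 + ½·1·1² = -5.5 cm; v ends -5 cm/s.
x(7) = -1 + Σ Δx = 23 cm.

23 cm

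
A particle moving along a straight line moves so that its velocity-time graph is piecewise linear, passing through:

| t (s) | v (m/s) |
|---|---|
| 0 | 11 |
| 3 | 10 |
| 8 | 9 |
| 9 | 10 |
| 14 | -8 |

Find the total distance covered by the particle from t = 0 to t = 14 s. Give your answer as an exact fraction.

2003/18 m

Distance (not displacement) is the total path length: add the absolute areas under v-t.
0–3 s: |½(11 + 10)(3)| = 31.5 m
3–8 s: |½(10 + 9)(5)| = 47.5 m
8–9 s: |½(9 + 10)(1)| = 9.5 m
9–14 s: v = 0 at t = 106/9 s; triangle areas 125/9 + 80/9 = 205/9 m
Total distance = 2003/18 m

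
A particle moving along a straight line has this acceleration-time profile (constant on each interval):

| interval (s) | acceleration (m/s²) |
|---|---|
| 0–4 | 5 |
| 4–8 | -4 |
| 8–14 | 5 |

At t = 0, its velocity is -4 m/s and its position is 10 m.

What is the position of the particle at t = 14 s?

On each constant-a segment, Δv = aΔt and Δx = v₀Δt + ½aΔt²; chain segment to segment.
0–4 s: v starts -4 m/s; Δx = -4·4 + ½·5·4² = 24 m; v ends 16 m/s.
4–8 s: v starts 16 m/s; Δx = 16·4 + ½·-4·4² = 32 m; v ends 0 m/s.
8–14 s: v starts 0 m/s; Δx = 0·6 + ½·5·6² = 90 m; v ends 30 m/s.
x(14) = 10 + Σ Δx = 156 m.

156 m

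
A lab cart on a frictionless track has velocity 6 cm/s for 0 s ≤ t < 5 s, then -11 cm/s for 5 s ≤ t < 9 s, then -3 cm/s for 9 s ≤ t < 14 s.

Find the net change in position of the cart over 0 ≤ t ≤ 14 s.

Displacement is the signed area under the v-t curve.
0–5 s: 6 × 5 = 30 cm
5–9 s: -11 × 4 = -44 cm
9–14 s: -3 × 5 = -15 cm
Net displacement = -29 cm

-29 cm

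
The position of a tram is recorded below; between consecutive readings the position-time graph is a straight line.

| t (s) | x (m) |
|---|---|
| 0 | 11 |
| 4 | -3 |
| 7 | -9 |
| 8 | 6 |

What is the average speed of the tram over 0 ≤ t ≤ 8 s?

4.375 m/s

Average speed = (total path length)/(elapsed time); on a piecewise-linear x-t graph the path length is Σ|Δx|.
0–4 s: |Δx| = |-3 − 11| = 14 m
4–7 s: |Δx| = |-9 − -3| = 6 m
7–8 s: |Δx| = |6 − -9| = 15 m
Total path = 35 m; average speed = 35/8 = 4.375 m/s.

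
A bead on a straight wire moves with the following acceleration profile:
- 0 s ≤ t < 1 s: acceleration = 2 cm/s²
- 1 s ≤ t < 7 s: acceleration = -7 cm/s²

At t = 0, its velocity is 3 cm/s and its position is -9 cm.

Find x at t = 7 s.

On each constant-a segment, Δv = aΔt and Δx = v₀Δt + ½aΔt²; chain segment to segment.
0–1 s: v starts 3 cm/s; Δx = 3·1 + ½·2·1² = 4 cm; v ends 5 cm/s.
1–7 s: v starts 5 cm/s; Δx = 5·6 + ½·-7·6² = -96 cm; v ends -37 cm/s.
x(7) = -9 + Σ Δx = -101 cm.

-101 cm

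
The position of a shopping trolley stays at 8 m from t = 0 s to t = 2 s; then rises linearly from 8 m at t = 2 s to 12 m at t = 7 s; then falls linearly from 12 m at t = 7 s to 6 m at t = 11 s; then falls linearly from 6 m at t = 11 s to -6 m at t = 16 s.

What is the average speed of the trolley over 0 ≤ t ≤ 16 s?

Average speed = (total path length)/(elapsed time); on a piecewise-linear x-t graph the path length is Σ|Δx|.
0–2 s: |Δx| = |8 − 8| = 0 m
2–7 s: |Δx| = |12 − 8| = 4 m
7–11 s: |Δx| = |6 − 12| = 6 m
11–16 s: |Δx| = |-6 − 6| = 12 m
Total path = 22 m; average speed = 22/16 = 1.375 m/s.

1.375 m/s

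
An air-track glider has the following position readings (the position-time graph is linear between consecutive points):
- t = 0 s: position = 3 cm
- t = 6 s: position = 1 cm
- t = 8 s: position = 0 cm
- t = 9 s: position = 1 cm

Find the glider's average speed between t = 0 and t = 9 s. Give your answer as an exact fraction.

4/9 cm/s

Average speed = (total path length)/(elapsed time); on a piecewise-linear x-t graph the path length is Σ|Δx|.
0–6 s: |Δx| = |1 − 3| = 2 cm
6–8 s: |Δx| = |0 − 1| = 1 cm
8–9 s: |Δx| = |1 − 0| = 1 cm
Total path = 4 cm; average speed = 4/9 = 4/9 cm/s.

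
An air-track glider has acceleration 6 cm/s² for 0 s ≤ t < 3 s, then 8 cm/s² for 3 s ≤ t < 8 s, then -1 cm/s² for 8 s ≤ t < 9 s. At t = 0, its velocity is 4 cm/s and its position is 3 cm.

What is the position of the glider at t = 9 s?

313.5 cm

On each constant-a segment, Δv = aΔt and Δx = v₀Δt + ½aΔt²; chain segment to segment.
0–3 s: v starts 4 cm/s; Δx = 4·3 + ½·6·3² = 39 cm; v ends 22 cm/s.
3–8 s: v starts 22 cm/s; Δx = 22·5 + ½·8·5² = 210 cm; v ends 62 cm/s.
8–9 s: v starts 62 cm/s; Δx = 62·1 + ½·-1·1² = 61.5 cm; v ends 61 cm/s.
x(9) = 3 + Σ Δx = 313.5 cm.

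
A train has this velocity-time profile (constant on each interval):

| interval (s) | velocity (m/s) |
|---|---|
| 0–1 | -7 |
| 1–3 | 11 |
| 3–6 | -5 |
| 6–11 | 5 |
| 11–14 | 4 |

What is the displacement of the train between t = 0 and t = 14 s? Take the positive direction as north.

37 m

Displacement is the signed area under the v-t curve.
0–1 s: -7 × 1 = -7 m
1–3 s: 11 × 2 = 22 m
3–6 s: -5 × 3 = -15 m
6–11 s: 5 × 5 = 25 m
11–14 s: 4 × 3 = 12 m
Net displacement = 37 m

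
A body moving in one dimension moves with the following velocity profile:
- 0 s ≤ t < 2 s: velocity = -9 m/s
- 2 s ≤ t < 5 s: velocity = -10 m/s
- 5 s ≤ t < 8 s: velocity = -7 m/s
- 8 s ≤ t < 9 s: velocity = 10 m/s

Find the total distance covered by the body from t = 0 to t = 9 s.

Distance (not displacement) is the total path length: add the absolute areas under v-t.
0–2 s: |-9| × 2 = 18 m
2–5 s: |-10| × 3 = 30 m
5–8 s: |-7| × 3 = 21 m
8–9 s: |10| × 1 = 10 m
Total distance = 79 m

79 m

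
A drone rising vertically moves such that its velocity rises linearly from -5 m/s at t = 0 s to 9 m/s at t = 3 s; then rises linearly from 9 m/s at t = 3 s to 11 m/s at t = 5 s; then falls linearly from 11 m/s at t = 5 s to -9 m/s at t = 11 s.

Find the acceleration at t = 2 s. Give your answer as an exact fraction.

Acceleration is the slope of the v-t graph on 0–3 s: (9 − -5)/(3 − 0) = 14/3 m/s².

14/3 m/s²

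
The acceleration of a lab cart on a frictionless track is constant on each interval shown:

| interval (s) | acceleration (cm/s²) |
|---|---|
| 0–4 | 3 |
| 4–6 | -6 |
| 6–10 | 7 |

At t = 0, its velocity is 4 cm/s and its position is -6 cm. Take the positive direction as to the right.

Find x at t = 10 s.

On each constant-a segment, Δv = aΔt and Δx = v₀Δt + ½aΔt²; chain segment to segment.
0–4 s: v starts 4 cm/s; Δx = 4·4 + ½·3·4² = 40 cm; v ends 16 cm/s.
4–6 s: v starts 16 cm/s; Δx = 16·2 + ½·-6·2² = 20 cm; v ends 4 cm/s.
6–10 s: v starts 4 cm/s; Δx = 4·4 + ½·7·4² = 72 cm; v ends 32 cm/s.
x(10) = -6 + Σ Δx = 126 cm.

126 cm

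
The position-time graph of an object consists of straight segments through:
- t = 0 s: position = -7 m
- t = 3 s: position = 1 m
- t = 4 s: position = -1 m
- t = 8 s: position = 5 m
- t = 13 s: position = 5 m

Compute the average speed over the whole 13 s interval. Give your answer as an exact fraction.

Average speed = (total path length)/(elapsed time); on a piecewise-linear x-t graph the path length is Σ|Δx|.
0–3 s: |Δx| = |1 − -7| = 8 m
3–4 s: |Δx| = |-1 − 1| = 2 m
4–8 s: |Δx| = |5 − -1| = 6 m
8–13 s: |Δx| = |5 − 5| = 0 m
Total path = 16 m; average speed = 16/13 = 16/13 m/s.

16/13 m/s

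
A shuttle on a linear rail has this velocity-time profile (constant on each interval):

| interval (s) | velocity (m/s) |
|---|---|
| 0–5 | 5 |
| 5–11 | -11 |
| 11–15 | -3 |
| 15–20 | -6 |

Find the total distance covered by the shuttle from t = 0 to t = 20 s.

Distance (not displacement) is the total path length: add the absolute areas under v-t.
0–5 s: |5| × 5 = 25 m
5–11 s: |-11| × 6 = 66 m
11–15 s: |-3| × 4 = 12 m
15–20 s: |-6| × 5 = 30 m
Total distance = 133 m

133 m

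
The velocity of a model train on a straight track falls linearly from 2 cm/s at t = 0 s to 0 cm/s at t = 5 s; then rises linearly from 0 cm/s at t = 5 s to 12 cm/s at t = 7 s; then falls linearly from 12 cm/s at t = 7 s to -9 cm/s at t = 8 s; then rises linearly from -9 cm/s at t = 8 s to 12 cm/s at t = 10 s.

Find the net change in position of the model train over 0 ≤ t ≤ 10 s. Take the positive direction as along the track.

Net displacement equals the area under the velocity-time graph (areas below the axis count negative).
0–5 s: ½(2 + 0)(5) = 5 cm
5–7 s: ½(0 + 12)(2) = 12 cm
7–8 s: ½(12 + -9)(1) = 1.5 cm
8–10 s: ½(-9 + 12)(2) = 3 cm
Net displacement = 21.5 cm

21.5 cm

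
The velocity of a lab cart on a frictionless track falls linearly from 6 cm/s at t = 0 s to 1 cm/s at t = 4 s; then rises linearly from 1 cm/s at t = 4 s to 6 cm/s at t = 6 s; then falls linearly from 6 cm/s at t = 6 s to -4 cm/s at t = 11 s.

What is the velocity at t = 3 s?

On 0–4 s the graph is linear from 6 to 1 cm/s: v(3) = 6 + (1 − 6)·(3 − 0)/(4 − 0) = 2.25 cm/s.

2.25 cm/s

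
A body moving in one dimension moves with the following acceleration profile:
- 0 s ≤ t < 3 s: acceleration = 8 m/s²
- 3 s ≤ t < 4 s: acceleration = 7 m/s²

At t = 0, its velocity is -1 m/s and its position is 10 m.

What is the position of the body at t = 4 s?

On each constant-a segment, Δv = aΔt and Δx = v₀Δt + ½aΔt²; chain segment to segment.
0–3 s: v starts -1 m/s; Δx = -1·3 + ½·8·3² = 33 m; v ends 23 m/s.
3–4 s: v starts 23 m/s; Δx = 23·1 + ½·7·1² = 26.5 m; v ends 30 m/s.
x(4) = 10 + Σ Δx = 69.5 m.

69.5 m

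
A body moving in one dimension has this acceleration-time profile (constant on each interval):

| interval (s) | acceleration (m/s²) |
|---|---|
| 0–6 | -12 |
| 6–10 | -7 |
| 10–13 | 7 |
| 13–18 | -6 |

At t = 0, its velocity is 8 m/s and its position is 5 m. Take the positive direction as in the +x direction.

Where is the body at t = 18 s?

-1149.5 m

On each constant-a segment, Δv = aΔt and Δx = v₀Δt + ½aΔt²; chain segment to segment.
0–6 s: v starts 8 m/s; Δx = 8·6 + ½·-12·6² = -168 m; v ends -64 m/s.
6–10 s: v starts -64 m/s; Δx = -64·4 + ½·-7·4² = -312 m; v ends -92 m/s.
10–13 s: v starts -92 m/s; Δx = -92·3 + ½·7·3² = -244.5 m; v ends -71 m/s.
13–18 s: v starts -71 m/s; Δx = -71·5 + ½·-6·5² = -430 m; v ends -101 m/s.
x(18) = 5 + Σ Δx = -1149.5 m.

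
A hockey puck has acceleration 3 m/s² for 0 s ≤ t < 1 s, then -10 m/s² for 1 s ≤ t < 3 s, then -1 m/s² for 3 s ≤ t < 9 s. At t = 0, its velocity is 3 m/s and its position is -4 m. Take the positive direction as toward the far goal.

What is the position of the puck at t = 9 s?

-109.5 m

On each constant-a segment, Δv = aΔt and Δx = v₀Δt + ½aΔt²; chain segment to segment.
0–1 s: v starts 3 m/s; Δx = 3·1 + ½·3·1² = 4.5 m; v ends 6 m/s.
1–3 s: v starts 6 m/s; Δx = 6·2 + ½·-10·2² = -8 m; v ends -14 m/s.
3–9 s: v starts -14 m/s; Δx = -14·6 + ½·-1·6² = -102 m; v ends -20 m/s.
x(9) = -4 + Σ Δx = -109.5 m.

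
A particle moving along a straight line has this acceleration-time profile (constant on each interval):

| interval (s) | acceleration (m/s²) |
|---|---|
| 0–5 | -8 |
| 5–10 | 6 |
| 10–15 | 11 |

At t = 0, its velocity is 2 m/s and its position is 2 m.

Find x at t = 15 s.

On each constant-a segment, Δv = aΔt and Δx = v₀Δt + ½aΔt²; chain segment to segment.
0–5 s: v starts 2 m/s; Δx = 2·5 + ½·-8·5² = -90 m; v ends -38 m/s.
5–10 s: v starts -38 m/s; Δx = -38·5 + ½·6·5² = -115 m; v ends -8 m/s.
10–15 s: v starts -8 m/s; Δx = -8·5 + ½·11·5² = 97.5 m; v ends 47 m/s.
x(15) = 2 + Σ Δx = -105.5 m.

-105.5 m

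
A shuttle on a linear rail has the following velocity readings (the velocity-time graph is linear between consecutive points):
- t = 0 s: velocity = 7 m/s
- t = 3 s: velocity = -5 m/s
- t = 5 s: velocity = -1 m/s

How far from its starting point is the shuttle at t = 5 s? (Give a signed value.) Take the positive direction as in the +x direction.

Displacement is the signed area under the v-t curve.
0–3 s: ½(7 + -5)(3) = 3 m
3–5 s: ½(-5 + -1)(2) = -6 m
Net displacement = -3 m

-3 m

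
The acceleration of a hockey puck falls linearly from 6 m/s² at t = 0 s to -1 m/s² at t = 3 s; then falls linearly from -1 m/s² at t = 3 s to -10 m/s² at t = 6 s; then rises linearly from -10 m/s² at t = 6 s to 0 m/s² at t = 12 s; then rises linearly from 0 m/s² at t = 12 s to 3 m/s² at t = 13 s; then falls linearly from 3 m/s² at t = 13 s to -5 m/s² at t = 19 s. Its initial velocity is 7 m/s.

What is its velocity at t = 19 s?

Δv equals the area under the a-t graph; then v = v₀ + Δv.
0–3 s: ½(6 + -1)(3) = 7.5 m/s
3–6 s: ½(-1 + -10)(3) = -16.5 m/s
6–12 s: ½(-10 + 0)(6) = -30 m/s
12–13 s: ½(0 + 3)(1) = 1.5 m/s
13–19 s: ½(3 + -5)(6) = -6 m/s
Δv = -43.5 m/s, so v(19) = 7 + (-43.5) = -36.5 m/s.

-36.5 m/s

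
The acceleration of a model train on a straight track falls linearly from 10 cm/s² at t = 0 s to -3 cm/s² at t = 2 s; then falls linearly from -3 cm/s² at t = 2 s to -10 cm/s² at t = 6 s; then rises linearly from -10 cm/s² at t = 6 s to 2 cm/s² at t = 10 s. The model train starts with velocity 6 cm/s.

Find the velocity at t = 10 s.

-29 cm/s

Δv equals the area under the a-t graph; then v = v₀ + Δv.
0–2 s: ½(10 + -3)(2) = 7 cm/s
2–6 s: ½(-3 + -10)(4) = -26 cm/s
6–10 s: ½(-10 + 2)(4) = -16 cm/s
Δv = -35 cm/s, so v(10) = 6 + (-35) = -29 cm/s.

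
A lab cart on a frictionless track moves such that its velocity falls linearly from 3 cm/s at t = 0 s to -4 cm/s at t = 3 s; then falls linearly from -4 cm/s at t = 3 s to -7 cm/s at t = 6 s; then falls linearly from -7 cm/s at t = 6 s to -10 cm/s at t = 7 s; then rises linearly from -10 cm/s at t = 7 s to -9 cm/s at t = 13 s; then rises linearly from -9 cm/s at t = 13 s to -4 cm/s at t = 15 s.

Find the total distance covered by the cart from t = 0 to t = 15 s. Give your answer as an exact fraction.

1405/14 cm

Total distance travelled is ∫|v| dt — sum the magnitudes of each area piece.
0–3 s: v = 0 at t = 9/7 s; triangle areas 27/14 + 24/7 = 75/14 cm
3–6 s: |½(-4 + -7)(3)| = 16.5 cm
6–7 s: |½(-7 + -10)(1)| = 8.5 cm
7–13 s: |½(-10 + -9)(6)| = 57 cm
13–15 s: |½(-9 + -4)(2)| = 13 cm
Total distance = 1405/14 cm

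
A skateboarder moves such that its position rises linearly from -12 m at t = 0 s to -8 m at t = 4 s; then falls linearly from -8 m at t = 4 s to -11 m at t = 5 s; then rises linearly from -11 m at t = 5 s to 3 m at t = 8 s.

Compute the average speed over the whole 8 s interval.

2.625 m/s

Average speed = (total path length)/(elapsed time); on a piecewise-linear x-t graph the path length is Σ|Δx|.
0–4 s: |Δx| = |-8 − -12| = 4 m
4–5 s: |Δx| = |-11 − -8| = 3 m
5–8 s: |Δx| = |3 − -11| = 14 m
Total path = 21 m; average speed = 21/8 = 2.625 m/s.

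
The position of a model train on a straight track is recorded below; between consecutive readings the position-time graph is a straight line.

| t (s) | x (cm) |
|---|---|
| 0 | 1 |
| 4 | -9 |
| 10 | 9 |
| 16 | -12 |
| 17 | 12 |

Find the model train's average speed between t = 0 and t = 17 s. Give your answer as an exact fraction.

Average speed = (total path length)/(elapsed time); on a piecewise-linear x-t graph the path length is Σ|Δx|.
0–4 s: |Δx| = |-9 − 1| = 10 cm
4–10 s: |Δx| = |9 − -9| = 18 cm
10–16 s: |Δx| = |-12 − 9| = 21 cm
16–17 s: |Δx| = |12 − -12| = 24 cm
Total path = 73 cm; average speed = 73/17 = 73/17 cm/s.

73/17 cm/s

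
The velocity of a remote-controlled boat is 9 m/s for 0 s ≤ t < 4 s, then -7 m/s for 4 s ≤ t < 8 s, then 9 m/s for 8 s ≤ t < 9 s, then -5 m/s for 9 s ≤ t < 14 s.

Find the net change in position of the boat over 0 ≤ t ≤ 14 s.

-8 m

Displacement is the signed area under the v-t curve.
0–4 s: 9 × 4 = 36 m
4–8 s: -7 × 4 = -28 m
8–9 s: 9 × 1 = 9 m
9–14 s: -5 × 5 = -25 m
Net displacement = -8 m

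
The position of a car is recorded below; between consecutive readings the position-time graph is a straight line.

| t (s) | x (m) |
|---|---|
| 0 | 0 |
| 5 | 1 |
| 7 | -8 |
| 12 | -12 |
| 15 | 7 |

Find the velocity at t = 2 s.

Velocity is the slope of the x-t graph on 0–5 s: (1 − 0)/(5 − 0) = 0.2 m/s.

0.2 m/s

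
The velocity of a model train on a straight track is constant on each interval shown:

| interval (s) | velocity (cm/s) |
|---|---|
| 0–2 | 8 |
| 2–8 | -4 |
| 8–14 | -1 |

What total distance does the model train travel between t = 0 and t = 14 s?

46 cm

Total distance travelled is ∫|v| dt — sum the magnitudes of each area piece.
0–2 s: |8| × 2 = 16 cm
2–8 s: |-4| × 6 = 24 cm
8–14 s: |-1| × 6 = 6 cm
Total distance = 46 cm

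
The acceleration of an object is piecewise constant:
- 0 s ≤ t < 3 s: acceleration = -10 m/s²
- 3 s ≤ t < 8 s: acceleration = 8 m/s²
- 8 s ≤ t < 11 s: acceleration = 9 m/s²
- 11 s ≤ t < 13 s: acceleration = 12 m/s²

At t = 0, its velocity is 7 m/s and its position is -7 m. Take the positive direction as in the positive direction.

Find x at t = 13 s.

On each constant-a segment, Δv = aΔt and Δx = v₀Δt + ½aΔt²; chain segment to segment.
0–3 s: v starts 7 m/s; Δx = 7·3 + ½·-10·3² = -24 m; v ends -23 m/s.
3–8 s: v starts -23 m/s; Δx = -23·5 + ½·8·5² = -15 m; v ends 17 m/s.
8–11 s: v starts 17 m/s; Δx = 17·3 + ½·9·3² = 91.5 m; v ends 44 m/s.
11–13 s: v starts 44 m/s; Δx = 44·2 + ½·12·2² = 112 m; v ends 68 m/s.
x(13) = -7 + Σ Δx = 157.5 m.

157.5 m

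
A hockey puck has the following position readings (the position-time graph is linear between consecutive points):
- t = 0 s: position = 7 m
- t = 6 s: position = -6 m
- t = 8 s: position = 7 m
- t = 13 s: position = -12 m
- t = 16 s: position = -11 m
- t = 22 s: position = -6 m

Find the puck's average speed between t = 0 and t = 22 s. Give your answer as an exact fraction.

51/22 m/s

Average speed = (total path length)/(elapsed time); on a piecewise-linear x-t graph the path length is Σ|Δx|.
0–6 s: |Δx| = |-6 − 7| = 13 m
6–8 s: |Δx| = |7 − -6| = 13 m
8–13 s: |Δx| = |-12 − 7| = 19 m
13–16 s: |Δx| = |-11 − -12| = 1 m
16–22 s: |Δx| = |-6 − -11| = 5 m
Total path = 51 m; average speed = 51/22 = 51/22 m/s.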